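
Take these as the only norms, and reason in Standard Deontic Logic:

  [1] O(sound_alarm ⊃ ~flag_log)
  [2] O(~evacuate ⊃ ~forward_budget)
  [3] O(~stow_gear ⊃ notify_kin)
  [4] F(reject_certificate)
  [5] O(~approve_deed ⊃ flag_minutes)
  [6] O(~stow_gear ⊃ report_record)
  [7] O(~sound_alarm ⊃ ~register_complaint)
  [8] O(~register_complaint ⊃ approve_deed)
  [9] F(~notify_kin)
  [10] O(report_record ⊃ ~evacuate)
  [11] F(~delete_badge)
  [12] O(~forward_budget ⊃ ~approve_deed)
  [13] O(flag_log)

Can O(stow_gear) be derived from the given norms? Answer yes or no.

Yes

Premise 13 gives O(flag_log).
The contrapositive of premise 1 (O(sound_alarm ⊃ ~flag_log)) is O(flag_log ⊃ ~sound_alarm), and O(flag_log) is already established, so O(~sound_alarm).
Applying K to premise 7 (O(~sound_alarm ⊃ ~register_complaint)) and O(~sound_alarm) yields O(~register_complaint).
Premise 8 is O(~register_complaint ⊃ approve_deed); since O(~register_complaint), deontic closure gives O(approve_deed).
The contrapositive of premise 12 (O(~forward_budget ⊃ ~approve_deed)) is O(approve_deed ⊃ forward_budget), and O(approve_deed) is already established, so O(forward_budget).
The contrapositive of premise 2 (O(~evacuate ⊃ ~forward_budget)) is O(forward_budget ⊃ evacuate), and O(forward_budget) is already established, so O(evacuate).
Premise 10 is O(report_record ⊃ ~evacuate); contrapositively O(evacuate ⊃ ~report_record). Since O(evacuate) holds, K gives O(~report_record).
The contrapositive of premise 6 (O(~stow_gear ⊃ report_record)) is O(~report_record ⊃ stow_gear), and O(~report_record) is already established, so O(stow_gear).
Premises 3, 4, 5, 9, 11 do not contribute to this derivation.
So O(stow_gear) follows.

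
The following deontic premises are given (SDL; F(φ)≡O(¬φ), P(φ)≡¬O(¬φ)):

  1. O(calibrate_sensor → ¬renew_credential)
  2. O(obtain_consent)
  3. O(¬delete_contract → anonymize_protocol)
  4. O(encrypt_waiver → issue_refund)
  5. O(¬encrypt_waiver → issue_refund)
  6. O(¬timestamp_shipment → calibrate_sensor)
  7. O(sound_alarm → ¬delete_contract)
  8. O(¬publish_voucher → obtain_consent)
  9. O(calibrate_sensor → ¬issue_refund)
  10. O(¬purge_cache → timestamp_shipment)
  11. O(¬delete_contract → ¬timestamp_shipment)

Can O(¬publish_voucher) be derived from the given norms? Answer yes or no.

Premise 8 is O(¬publish_voucher → obtain_consent); even if O(obtain_consent) held, inferring O(¬publish_voucher) would be affirming the consequent — invalid.
No other premise forces O(¬publish_voucher). An ideal world satisfying every premise can still have ¬publish_voucher false, so O(¬publish_voucher) is not derivable.

No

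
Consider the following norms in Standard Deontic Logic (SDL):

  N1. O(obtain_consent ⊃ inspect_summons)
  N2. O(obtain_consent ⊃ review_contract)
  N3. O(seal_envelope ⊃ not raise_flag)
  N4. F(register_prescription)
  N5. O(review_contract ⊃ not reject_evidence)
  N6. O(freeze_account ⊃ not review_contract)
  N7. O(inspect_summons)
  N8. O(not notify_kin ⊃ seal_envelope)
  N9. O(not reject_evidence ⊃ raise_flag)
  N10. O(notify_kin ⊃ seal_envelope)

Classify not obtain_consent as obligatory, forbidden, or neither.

By case analysis on not notify_kin: premise 8 gives O(not notify_kin ⊃ seal_envelope) and premise 10 gives O(notify_kin ⊃ seal_envelope), so O(seal_envelope) either way.
Applying K to premise 3 (O(seal_envelope ⊃ not raise_flag)) and O(seal_envelope) yields O(not raise_flag).
Premise 9, O(not reject_evidence ⊃ raise_flag), contraposes to O(not raise_flag ⊃ reject_evidence); with O(not raise_flag) we get O(reject_evidence).
Premise 5 is O(review_contract ⊃ not reject_evidence); contrapositively O(reject_evidence ⊃ not review_contract). Since O(reject_evidence) holds, K gives O(not review_contract).
The contrapositive of premise 2 (O(obtain_consent ⊃ review_contract)) is O(not review_contract ⊃ not obtain_consent), and O(not review_contract) is already established, so O(not obtain_consent).
Premises 1, 4, 6, 7 do not contribute to this derivation.
Hence not obtain_consent is obligatory.

Obligatory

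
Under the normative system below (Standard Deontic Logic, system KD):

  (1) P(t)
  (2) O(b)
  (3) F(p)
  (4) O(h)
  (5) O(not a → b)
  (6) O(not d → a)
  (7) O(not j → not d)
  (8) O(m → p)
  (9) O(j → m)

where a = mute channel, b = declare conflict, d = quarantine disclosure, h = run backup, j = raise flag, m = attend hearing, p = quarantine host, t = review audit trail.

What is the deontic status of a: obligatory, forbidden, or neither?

Obligatory

Premise 3 is F(p), i.e. O(not p).
The contrapositive of premise 8 (O(m → p)) is O(not p → not m), and O(not p) is already established, so O(not m).
Premise 9, O(j → m), contraposes to O(not m → not j); with O(not m) we get O(not j).
With premise 7, O(not j → not d), the K-axiom yields O(not d).
Applying K to premise 6 (O(not d → a)) and O(not d) yields O(a).
Premises 1, 2, 4, 5 do not contribute to this derivation.
Hence a is obligatory.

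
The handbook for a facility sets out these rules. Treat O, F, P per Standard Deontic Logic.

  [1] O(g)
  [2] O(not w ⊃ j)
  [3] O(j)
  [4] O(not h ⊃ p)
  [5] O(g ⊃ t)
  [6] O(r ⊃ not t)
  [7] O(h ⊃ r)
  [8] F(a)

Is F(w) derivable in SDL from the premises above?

Premise 2 is O(not w ⊃ j); even if O(j) held, inferring O(not w) would be affirming the consequent — invalid.
No other premise forces O(not w). An ideal world satisfying every premise can still have w true, so F(w) is not derivable.

No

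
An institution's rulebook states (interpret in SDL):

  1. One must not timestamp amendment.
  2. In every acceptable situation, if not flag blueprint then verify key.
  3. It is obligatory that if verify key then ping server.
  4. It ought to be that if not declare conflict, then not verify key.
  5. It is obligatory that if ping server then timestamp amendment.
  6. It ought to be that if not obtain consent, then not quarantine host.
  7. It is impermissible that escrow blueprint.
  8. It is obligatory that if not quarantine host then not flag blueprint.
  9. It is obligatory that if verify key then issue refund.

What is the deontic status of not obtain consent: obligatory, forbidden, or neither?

Forbidden

Premise 1, F(timestamp_amendment), is equivalent to O(¬timestamp_amendment).
Premise 5 is O(ping_server → timestamp_amendment); contrapositively O(¬timestamp_amendment → ¬ping_server). Since O(¬timestamp_amendment) holds, K gives O(¬ping_server).
Premise 3 is O(verify_key → ping_server); contrapositively O(¬ping_server → ¬verify_key). Since O(¬ping_server) holds, K gives O(¬verify_key).
Premise 2, O(¬flag_blueprint → verify_key), contraposes to O(¬verify_key → flag_blueprint); with O(¬verify_key) we get O(flag_blueprint).
Premise 8, O(¬quarantine_host → ¬flag_blueprint), contraposes to O(flag_blueprint → quarantine_host); with O(flag_blueprint) we get O(quarantine_host).
Premise 6 is O(¬obtain_consent → ¬quarantine_host); contrapositively O(quarantine_host → obtain_consent). Since O(quarantine_host) holds, K gives O(obtain_consent).
Premises 4, 7, 9 do not contribute to this derivation.
Thus O(obtain_consent), which is F(¬obtain_consent): ¬obtain_consent is forbidden.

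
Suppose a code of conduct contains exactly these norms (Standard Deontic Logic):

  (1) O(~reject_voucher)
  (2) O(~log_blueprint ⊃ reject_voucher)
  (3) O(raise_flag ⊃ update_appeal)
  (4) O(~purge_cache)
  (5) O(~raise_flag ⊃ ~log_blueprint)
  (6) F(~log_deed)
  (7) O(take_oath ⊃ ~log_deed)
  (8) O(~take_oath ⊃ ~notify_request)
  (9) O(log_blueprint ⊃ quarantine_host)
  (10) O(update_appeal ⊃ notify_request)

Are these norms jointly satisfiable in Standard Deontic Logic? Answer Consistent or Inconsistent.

Inconsistent

Premise 6, F(~log_deed), is equivalent to O(log_deed).
Premise 7, O(take_oath ⊃ ~log_deed), contraposes to O(log_deed ⊃ ~take_oath); with O(log_deed) we get O(~take_oath).
From O(~take_oath) and premise 8, O(~take_oath ⊃ ~notify_request), we obtain O(~notify_request).
Premise 10, O(update_appeal ⊃ notify_request), contraposes to O(~notify_request ⊃ ~update_appeal); with O(~notify_request) we get O(~update_appeal).
The contrapositive of premise 3 (O(raise_flag ⊃ update_appeal)) is O(~update_appeal ⊃ ~raise_flag), and O(~update_appeal) is already established, so O(~raise_flag).
With premise 5, O(~raise_flag ⊃ ~log_blueprint), the K-axiom yields O(~log_blueprint).
With premise 2, O(~log_blueprint ⊃ reject_voucher), the K-axiom yields O(reject_voucher).
Yet premise 1 states O(~reject_voucher).
We now have both O(reject_voucher) and O(~reject_voucher) — reject_voucher is simultaneously obligatory and forbidden, violating the D-axiom.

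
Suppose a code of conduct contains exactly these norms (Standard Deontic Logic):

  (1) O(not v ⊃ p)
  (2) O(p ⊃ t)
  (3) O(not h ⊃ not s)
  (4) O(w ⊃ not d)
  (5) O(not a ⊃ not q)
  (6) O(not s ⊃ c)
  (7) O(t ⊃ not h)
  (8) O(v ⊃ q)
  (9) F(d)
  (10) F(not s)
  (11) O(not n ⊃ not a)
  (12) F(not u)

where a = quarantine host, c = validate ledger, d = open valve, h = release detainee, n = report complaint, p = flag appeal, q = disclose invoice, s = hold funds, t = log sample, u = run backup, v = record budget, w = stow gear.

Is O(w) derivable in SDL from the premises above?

Premise 4 is O(w ⊃ not d); even if O(not d) held, inferring O(w) would be affirming the consequent — invalid.
No other premise forces O(w). An ideal world satisfying every premise can still have w false, so O(w) is not derivable.

No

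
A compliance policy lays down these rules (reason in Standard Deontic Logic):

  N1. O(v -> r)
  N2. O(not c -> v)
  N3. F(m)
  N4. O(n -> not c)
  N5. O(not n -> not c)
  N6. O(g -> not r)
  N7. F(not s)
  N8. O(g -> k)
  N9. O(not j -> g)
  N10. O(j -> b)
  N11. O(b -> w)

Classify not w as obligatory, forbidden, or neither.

Premises 5 and 4 cover both cases: O(not n -> not c) and O(n -> not c). Since not n ∨ n is a tautology, O(not c) follows.
Premise 2 is O(not c -> v); since O(not c), deontic closure gives O(v).
Premise 1 is O(v -> r); since O(v), deontic closure gives O(r).
The contrapositive of premise 6 (O(g -> not r)) is O(r -> not g), and O(r) is already established, so O(not g).
Premise 9 is O(not j -> g); contrapositively O(not g -> j). Since O(not g) holds, K gives O(j).
Premise 10 is O(j -> b); since O(j), deontic closure gives O(b).
Premise 11 is O(b -> w); since O(b), deontic closure gives O(w).
Premises 3, 7, 8 do not contribute to this derivation.
Thus O(w), which is F(not w): not w is forbidden.

Forbidden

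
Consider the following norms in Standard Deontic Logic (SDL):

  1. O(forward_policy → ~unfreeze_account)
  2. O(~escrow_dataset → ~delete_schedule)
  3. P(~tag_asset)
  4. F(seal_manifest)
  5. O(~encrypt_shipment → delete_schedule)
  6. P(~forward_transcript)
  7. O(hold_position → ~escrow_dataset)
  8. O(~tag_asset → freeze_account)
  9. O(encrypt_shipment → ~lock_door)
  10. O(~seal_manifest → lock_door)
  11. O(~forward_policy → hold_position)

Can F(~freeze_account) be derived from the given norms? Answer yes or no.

No

Premise 8 is O(~tag_asset → freeze_account), but O(~tag_asset) is not derivable from the premises (the permission P(~tag_asset) asserts only ~O(tag_asset), not O(~tag_asset)), so it does not yield O(freeze_account).
No other premise forces O(freeze_account). An ideal world satisfying every premise can still have ~freeze_account true, so F(~freeze_account) is not derivable.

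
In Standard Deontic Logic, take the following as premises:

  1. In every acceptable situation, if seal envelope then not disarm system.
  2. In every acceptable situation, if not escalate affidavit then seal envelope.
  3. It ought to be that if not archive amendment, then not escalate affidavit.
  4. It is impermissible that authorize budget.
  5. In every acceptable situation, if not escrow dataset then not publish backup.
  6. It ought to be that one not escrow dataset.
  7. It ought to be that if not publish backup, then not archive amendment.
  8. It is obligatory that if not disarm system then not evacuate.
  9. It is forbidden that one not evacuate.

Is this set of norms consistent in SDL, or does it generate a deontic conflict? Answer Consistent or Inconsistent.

Inconsistent

F(¬evacuate) at premise 9 means O(evacuate).
Premise 8, O(¬disarm_system → ¬evacuate), contraposes to O(evacuate → disarm_system); with O(evacuate) we get O(disarm_system).
Premise 1, O(seal_envelope → ¬disarm_system), contraposes to O(disarm_system → ¬seal_envelope); with O(disarm_system) we get O(¬seal_envelope).
The contrapositive of premise 2 (O(¬escalate_affidavit → seal_envelope)) is O(¬seal_envelope → escalate_affidavit), and O(¬seal_envelope) is already established, so O(escalate_affidavit).
Premise 3, O(¬archive_amendment → ¬escalate_affidavit), contraposes to O(escalate_affidavit → archive_amendment); with O(escalate_affidavit) we get O(archive_amendment).
The contrapositive of premise 7 (O(¬publish_backup → ¬archive_amendment)) is O(archive_amendment → publish_backup), and O(archive_amendment) is already established, so O(publish_backup).
Premise 5 is O(¬escrow_dataset → ¬publish_backup); contrapositively O(publish_backup → escrow_dataset). Since O(publish_backup) holds, K gives O(escrow_dataset).
But premise 6 directly asserts O(¬escrow_dataset).
We now have both O(escrow_dataset) and O(¬escrow_dataset) — escrow_dataset is simultaneously obligatory and forbidden, violating the D-axiom.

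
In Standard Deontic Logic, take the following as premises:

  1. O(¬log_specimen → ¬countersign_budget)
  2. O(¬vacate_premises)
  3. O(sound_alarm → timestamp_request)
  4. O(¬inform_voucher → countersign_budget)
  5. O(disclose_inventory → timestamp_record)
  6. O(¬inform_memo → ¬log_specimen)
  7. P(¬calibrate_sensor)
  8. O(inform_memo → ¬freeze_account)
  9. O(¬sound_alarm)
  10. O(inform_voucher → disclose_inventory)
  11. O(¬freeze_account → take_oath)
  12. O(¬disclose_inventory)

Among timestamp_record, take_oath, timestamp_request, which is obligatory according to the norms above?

Premise 12 states O(¬disclose_inventory) outright.
Premise 10 is O(inform_voucher → disclose_inventory); contrapositively O(¬disclose_inventory → ¬inform_voucher). Since O(¬disclose_inventory) holds, K gives O(¬inform_voucher).
From O(¬inform_voucher) and premise 4, O(¬inform_voucher → countersign_budget), we obtain O(countersign_budget).
The contrapositive of premise 1 (O(¬log_specimen → ¬countersign_budget)) is O(countersign_budget → log_specimen), and O(countersign_budget) is already established, so O(log_specimen).
Premise 6 is O(¬inform_memo → ¬log_specimen); contrapositively O(log_specimen → inform_memo). Since O(log_specimen) holds, K gives O(inform_memo).
Applying K to premise 8 (O(inform_memo → ¬freeze_account)) and O(inform_memo) yields O(¬freeze_account).
Applying K to premise 11 (O(¬freeze_account → take_oath)) and O(¬freeze_account) yields O(take_oath).
So O(take_oath) holds — take_oath is obligatory. None of the other listed options is made obligatory by any chain of premises.

take_oath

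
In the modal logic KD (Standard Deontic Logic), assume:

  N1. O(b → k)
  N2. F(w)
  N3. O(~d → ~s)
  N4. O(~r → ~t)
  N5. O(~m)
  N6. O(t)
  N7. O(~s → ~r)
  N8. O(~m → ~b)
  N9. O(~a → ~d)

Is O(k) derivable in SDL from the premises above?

No

Premise 1 is O(b → k), but O(b) is not derivable from the premises, so it does not yield O(k).
No other premise forces O(k). An ideal world satisfying every premise can still have k false, so O(k) is not derivable.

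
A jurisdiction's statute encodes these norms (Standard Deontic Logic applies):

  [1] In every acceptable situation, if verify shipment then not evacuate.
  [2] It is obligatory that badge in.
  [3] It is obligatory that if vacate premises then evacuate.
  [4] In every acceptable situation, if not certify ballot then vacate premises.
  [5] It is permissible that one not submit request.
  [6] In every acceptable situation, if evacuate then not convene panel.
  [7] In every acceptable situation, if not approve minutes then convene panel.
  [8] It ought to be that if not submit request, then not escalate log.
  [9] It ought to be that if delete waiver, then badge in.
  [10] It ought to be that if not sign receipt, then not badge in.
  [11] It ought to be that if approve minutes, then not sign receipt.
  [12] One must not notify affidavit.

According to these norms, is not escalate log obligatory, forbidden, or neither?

Premise 8 is O(¬submit_request → ¬escalate_log), but O(¬submit_request) is not derivable from the premises (the permission P(¬submit_request) asserts only ¬O(submit_request), not O(¬submit_request)), so it does not yield O(¬escalate_log).
No premise or chain of K-axiom applications forces O(¬escalate_log), and none forces O(escalate_log). So ¬escalate_log is neither obligatory nor forbidden under these norms.

Neither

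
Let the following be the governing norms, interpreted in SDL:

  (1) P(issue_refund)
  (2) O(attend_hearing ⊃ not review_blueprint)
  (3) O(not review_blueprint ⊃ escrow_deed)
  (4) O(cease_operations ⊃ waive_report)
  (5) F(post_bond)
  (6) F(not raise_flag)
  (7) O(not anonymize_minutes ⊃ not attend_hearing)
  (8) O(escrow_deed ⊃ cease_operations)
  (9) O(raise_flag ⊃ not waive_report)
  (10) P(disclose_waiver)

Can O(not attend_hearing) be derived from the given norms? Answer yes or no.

Yes

Premise 6 is F(not raise_flag), i.e. O(raise_flag).
With premise 9, O(raise_flag ⊃ not waive_report), the K-axiom yields O(not waive_report).
The contrapositive of premise 4 (O(cease_operations ⊃ waive_report)) is O(not waive_report ⊃ not cease_operations), and O(not waive_report) is already established, so O(not cease_operations).
Premise 8, O(escrow_deed ⊃ cease_operations), contraposes to O(not cease_operations ⊃ not escrow_deed); with O(not cease_operations) we get O(not escrow_deed).
The contrapositive of premise 3 (O(not review_blueprint ⊃ escrow_deed)) is O(not escrow_deed ⊃ review_blueprint), and O(not escrow_deed) is already established, so O(review_blueprint).
The contrapositive of premise 2 (O(attend_hearing ⊃ not review_blueprint)) is O(review_blueprint ⊃ not attend_hearing), and O(review_blueprint) is already established, so O(not attend_hearing).
Premises 1, 5, 7, 10 do not contribute to this derivation.
So O(not attend_hearing) follows.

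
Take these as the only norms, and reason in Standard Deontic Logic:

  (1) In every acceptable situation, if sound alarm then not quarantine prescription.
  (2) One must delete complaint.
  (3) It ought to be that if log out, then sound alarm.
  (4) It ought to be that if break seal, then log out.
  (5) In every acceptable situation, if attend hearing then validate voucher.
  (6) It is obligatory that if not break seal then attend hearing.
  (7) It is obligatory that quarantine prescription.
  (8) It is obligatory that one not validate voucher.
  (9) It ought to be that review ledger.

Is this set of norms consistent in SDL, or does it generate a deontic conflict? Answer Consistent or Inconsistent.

Inconsistent

Premise 7 states O(quarantine_prescription) outright.
Premise 1 is O(sound_alarm → ¬quarantine_prescription); contrapositively O(quarantine_prescription → ¬sound_alarm). Since O(quarantine_prescription) holds, K gives O(¬sound_alarm).
Premise 3, O(log_out → sound_alarm), contraposes to O(¬sound_alarm → ¬log_out); with O(¬sound_alarm) we get O(¬log_out).
Premise 4, O(break_seal → log_out), contraposes to O(¬log_out → ¬break_seal); with O(¬log_out) we get O(¬break_seal).
Premise 6 is O(¬break_seal → attend_hearing); since O(¬break_seal), deontic closure gives O(attend_hearing).
From O(attend_hearing) and premise 5, O(attend_hearing → validate_voucher), we obtain O(validate_voucher).
But premise 8 directly asserts O(¬validate_voucher).
We now have both O(validate_voucher) and O(¬validate_voucher) — validate_voucher is simultaneously obligatory and forbidden, violating the D-axiom.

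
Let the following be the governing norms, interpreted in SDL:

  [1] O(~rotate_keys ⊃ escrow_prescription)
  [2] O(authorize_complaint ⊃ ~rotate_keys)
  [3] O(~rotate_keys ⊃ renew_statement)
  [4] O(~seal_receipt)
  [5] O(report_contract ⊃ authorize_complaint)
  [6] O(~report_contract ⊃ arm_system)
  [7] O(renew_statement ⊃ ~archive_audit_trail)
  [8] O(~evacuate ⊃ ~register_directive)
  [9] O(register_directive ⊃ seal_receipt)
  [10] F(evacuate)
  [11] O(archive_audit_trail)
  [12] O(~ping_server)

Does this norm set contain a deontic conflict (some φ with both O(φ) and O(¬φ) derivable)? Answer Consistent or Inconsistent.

Premise 9 is O(register_directive ⊃ seal_receipt), but O(register_directive) is not derivable from the premises, so it does not yield O(seal_receipt).
So O(seal_receipt) is not derivable, and the apparent clash with O(~seal_receipt) does not arise.
A world satisfying every obligation exists (e.g. archive_audit_trail=true, arm_system=true, authorize_complaint=false, escrow_prescription=false, evacuate=false, ping_server=false, register_directive=false, renew_statement=false, report_contract=false, rotate_keys=true, seal_receipt=false); no atom is both obligatory and forbidden, so the set is consistent.

Consistent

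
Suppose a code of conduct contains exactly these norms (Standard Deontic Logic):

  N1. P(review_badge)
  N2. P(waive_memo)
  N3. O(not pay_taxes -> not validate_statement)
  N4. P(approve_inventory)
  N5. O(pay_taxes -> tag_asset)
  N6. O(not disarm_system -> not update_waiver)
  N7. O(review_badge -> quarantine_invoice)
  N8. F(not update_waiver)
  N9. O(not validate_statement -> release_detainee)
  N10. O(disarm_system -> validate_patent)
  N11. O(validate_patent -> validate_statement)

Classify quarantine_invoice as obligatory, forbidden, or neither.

Premise 7 is O(review_badge -> quarantine_invoice), but O(review_badge) is not derivable from the premises (the permission P(review_badge) asserts only not O(not review_badge), not O(review_badge)), so it does not yield O(quarantine_invoice).
No premise or chain of K-axiom applications forces O(quarantine_invoice), and none forces O(not quarantine_invoice). So quarantine_invoice is neither obligatory nor forbidden under these norms.

Neither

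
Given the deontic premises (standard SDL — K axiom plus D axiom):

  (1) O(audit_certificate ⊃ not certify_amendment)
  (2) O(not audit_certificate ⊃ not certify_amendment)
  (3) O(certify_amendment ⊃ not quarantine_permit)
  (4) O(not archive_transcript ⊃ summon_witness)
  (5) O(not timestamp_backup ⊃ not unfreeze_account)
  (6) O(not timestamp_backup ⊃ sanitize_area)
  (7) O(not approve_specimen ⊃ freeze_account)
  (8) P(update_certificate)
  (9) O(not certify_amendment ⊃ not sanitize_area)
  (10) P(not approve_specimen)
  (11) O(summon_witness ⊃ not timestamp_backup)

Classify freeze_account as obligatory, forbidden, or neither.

Premise 7 is O(not approve_specimen ⊃ freeze_account), but O(not approve_specimen) is not derivable from the premises (the permission P(not approve_specimen) asserts only not O(approve_specimen), not O(not approve_specimen)), so it does not yield O(freeze_account).
No premise or chain of K-axiom applications forces O(freeze_account), and none forces O(not freeze_account). So freeze_account is neither obligatory nor forbidden under these norms.

Neither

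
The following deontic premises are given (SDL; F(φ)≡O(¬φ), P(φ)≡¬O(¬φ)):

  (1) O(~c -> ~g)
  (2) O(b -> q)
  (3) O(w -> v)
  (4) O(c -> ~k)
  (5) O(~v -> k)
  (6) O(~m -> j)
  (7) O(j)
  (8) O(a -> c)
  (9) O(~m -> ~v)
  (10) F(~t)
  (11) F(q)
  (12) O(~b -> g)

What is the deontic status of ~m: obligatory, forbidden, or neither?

Premise 11, F(q), is equivalent to O(~q).
Premise 2 is O(b -> q); contrapositively O(~q -> ~b). Since O(~q) holds, K gives O(~b).
From O(~b) and premise 12, O(~b -> g), we obtain O(g).
The contrapositive of premise 1 (O(~c -> ~g)) is O(g -> c), and O(g) is already established, so O(c).
Applying K to premise 4 (O(c -> ~k)) and O(c) yields O(~k).
Premise 5 is O(~v -> k); contrapositively O(~k -> v). Since O(~k) holds, K gives O(v).
Premise 9 is O(~m -> ~v); contrapositively O(v -> m). Since O(v) holds, K gives O(m).
Premises 3, 6, 7, 8, 10 do not contribute to this derivation.
Thus O(m), which is F(~m): ~m is forbidden.

Forbidden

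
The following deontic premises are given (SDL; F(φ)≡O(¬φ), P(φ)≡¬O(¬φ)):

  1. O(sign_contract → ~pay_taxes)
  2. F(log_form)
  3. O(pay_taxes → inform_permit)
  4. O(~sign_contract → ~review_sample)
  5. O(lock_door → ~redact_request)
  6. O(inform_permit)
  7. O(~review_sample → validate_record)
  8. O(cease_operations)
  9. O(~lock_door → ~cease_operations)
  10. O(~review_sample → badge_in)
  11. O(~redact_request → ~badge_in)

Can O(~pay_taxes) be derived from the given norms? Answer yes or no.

Yes

From premise 8 we have O(cease_operations).
Premise 9 is O(~lock_door → ~cease_operations); contrapositively O(cease_operations → lock_door). Since O(cease_operations) holds, K gives O(lock_door).
Applying K to premise 5 (O(lock_door → ~redact_request)) and O(lock_door) yields O(~redact_request).
With premise 11, O(~redact_request → ~badge_in), the K-axiom yields O(~badge_in).
Premise 10 is O(~review_sample → badge_in); contrapositively O(~badge_in → review_sample). Since O(~badge_in) holds, K gives O(review_sample).
The contrapositive of premise 4 (O(~sign_contract → ~review_sample)) is O(review_sample → sign_contract), and O(review_sample) is already established, so O(sign_contract).
With premise 1, O(sign_contract → ~pay_taxes), the K-axiom yields O(~pay_taxes).
Premises 2, 3, 6, 7 do not contribute to this derivation.
So O(~pay_taxes) follows.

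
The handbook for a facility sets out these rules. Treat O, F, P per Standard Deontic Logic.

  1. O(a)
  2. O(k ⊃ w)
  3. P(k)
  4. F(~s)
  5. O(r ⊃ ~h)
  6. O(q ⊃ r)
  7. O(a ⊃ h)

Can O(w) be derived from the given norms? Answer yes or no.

No

Premise 2 is O(k ⊃ w), but O(k) is not derivable from the premises (the permission P(k) asserts only ~O(~k), not O(k)), so it does not yield O(w).
No other premise forces O(w). An ideal world satisfying every premise can still have w false, so O(w) is not derivable.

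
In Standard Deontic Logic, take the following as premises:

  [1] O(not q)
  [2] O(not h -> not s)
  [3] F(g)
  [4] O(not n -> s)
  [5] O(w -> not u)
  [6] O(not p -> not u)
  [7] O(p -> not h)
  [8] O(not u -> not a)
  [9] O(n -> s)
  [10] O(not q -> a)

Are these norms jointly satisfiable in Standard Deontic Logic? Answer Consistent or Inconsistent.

Premises 4 and 9 cover both cases: O(not n -> s) and O(n -> s). Since not n ∨ n is a tautology, O(s) follows.
Premise 2 is O(not h -> not s); contrapositively O(s -> h). Since O(s) holds, K gives O(h).
Premise 7 is O(p -> not h); contrapositively O(h -> not p). Since O(h) holds, K gives O(not p).
Applying K to premise 6 (O(not p -> not u)) and O(not p) yields O(not u).
Applying K to premise 8 (O(not u -> not a)) and O(not u) yields O(not a).
Premise 10 is O(not q -> a); contrapositively O(not a -> q). Since O(not a) holds, K gives O(q).
Yet premise 1 states O(not q).
We now have both O(q) and O(not q) — q is simultaneously obligatory and forbidden, violating the D-axiom.

Inconsistent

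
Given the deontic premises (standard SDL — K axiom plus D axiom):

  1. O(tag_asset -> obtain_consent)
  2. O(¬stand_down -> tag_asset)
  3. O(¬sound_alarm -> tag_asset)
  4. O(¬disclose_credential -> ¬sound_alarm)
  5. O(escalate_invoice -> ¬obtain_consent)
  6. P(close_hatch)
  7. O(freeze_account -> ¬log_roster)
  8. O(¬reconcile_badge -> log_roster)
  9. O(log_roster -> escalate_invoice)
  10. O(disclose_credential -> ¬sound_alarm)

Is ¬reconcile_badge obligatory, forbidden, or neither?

Premises 10 and 4 are O(disclose_credential -> ¬sound_alarm) and O(¬disclose_credential -> ¬sound_alarm); every ideal world satisfies disclose_credential or ¬disclose_credential, so in either case ¬sound_alarm holds — hence O(¬sound_alarm).
Applying K to premise 3 (O(¬sound_alarm -> tag_asset)) and O(¬sound_alarm) yields O(tag_asset).
With premise 1, O(tag_asset -> obtain_consent), the K-axiom yields O(obtain_consent).
The contrapositive of premise 5 (O(escalate_invoice -> ¬obtain_consent)) is O(obtain_consent -> ¬escalate_invoice), and O(obtain_consent) is already established, so O(¬escalate_invoice).
Premise 9, O(log_roster -> escalate_invoice), contraposes to O(¬escalate_invoice -> ¬log_roster); with O(¬escalate_invoice) we get O(¬log_roster).
Premise 8, O(¬reconcile_badge -> log_roster), contraposes to O(¬log_roster -> reconcile_badge); with O(¬log_roster) we get O(reconcile_badge).
Premises 2, 6, 7 do not contribute to this derivation.
Thus O(reconcile_badge), which is F(¬reconcile_badge): ¬reconcile_badge is forbidden.

Forbidden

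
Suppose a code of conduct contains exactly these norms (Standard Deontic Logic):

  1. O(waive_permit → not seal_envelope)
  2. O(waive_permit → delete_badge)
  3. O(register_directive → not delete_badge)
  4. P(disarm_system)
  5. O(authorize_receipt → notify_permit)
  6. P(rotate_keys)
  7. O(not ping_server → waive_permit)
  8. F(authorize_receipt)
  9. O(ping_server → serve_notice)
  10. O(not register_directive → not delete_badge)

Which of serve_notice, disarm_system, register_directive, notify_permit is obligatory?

serve_notice

By case analysis on register_directive: premise 3 gives O(register_directive → not delete_badge) and premise 10 gives O(not register_directive → not delete_badge), so O(not delete_badge) either way.
The contrapositive of premise 2 (O(waive_permit → delete_badge)) is O(not delete_badge → not waive_permit), and O(not delete_badge) is already established, so O(not waive_permit).
The contrapositive of premise 7 (O(not ping_server → waive_permit)) is O(not waive_permit → ping_server), and O(not waive_permit) is already established, so O(ping_server).
With premise 9, O(ping_server → serve_notice), the K-axiom yields O(serve_notice).
So O(serve_notice) holds — serve_notice is obligatory. None of the other listed options is made obligatory by any chain of premises.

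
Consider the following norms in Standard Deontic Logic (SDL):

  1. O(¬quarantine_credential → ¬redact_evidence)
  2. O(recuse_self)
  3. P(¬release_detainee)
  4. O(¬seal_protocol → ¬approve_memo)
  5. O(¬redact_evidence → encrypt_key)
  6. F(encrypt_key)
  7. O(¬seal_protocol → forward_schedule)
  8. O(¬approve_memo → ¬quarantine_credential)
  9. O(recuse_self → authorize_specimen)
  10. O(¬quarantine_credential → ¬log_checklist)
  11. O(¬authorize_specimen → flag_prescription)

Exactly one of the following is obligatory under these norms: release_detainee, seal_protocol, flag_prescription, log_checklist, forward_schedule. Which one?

F(encrypt_key) at premise 6 means O(¬encrypt_key).
The contrapositive of premise 5 (O(¬redact_evidence → encrypt_key)) is O(¬encrypt_key → redact_evidence), and O(¬encrypt_key) is already established, so O(redact_evidence).
Premise 1, O(¬quarantine_credential → ¬redact_evidence), contraposes to O(redact_evidence → quarantine_credential); with O(redact_evidence) we get O(quarantine_credential).
Premise 8, O(¬approve_memo → ¬quarantine_credential), contraposes to O(quarantine_credential → approve_memo); with O(quarantine_credential) we get O(approve_memo).
Premise 4, O(¬seal_protocol → ¬approve_memo), contraposes to O(approve_memo → seal_protocol); with O(approve_memo) we get O(seal_protocol).
So O(seal_protocol) holds — seal_protocol is obligatory. None of the other listed options is made obligatory by any chain of premises.

seal_protocol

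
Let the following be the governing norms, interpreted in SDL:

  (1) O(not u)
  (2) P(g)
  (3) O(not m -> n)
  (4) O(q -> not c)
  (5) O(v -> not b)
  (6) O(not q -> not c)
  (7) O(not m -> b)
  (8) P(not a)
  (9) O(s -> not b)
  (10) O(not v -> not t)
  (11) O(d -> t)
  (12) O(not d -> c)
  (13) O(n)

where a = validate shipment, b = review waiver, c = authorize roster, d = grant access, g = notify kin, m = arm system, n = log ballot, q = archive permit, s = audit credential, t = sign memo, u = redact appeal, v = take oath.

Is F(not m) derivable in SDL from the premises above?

Yes

Premises 4 and 6 cover both cases: O(q -> not c) and O(not q -> not c). Since q ∨ not q is a tautology, O(not c) follows.
Premise 12 is O(not d -> c); contrapositively O(not c -> d). Since O(not c) holds, K gives O(d).
With premise 11, O(d -> t), the K-axiom yields O(t).
Premise 10 is O(not v -> not t); contrapositively O(t -> v). Since O(t) holds, K gives O(v).
From O(v) and premise 5, O(v -> not b), we obtain O(not b).
The contrapositive of premise 7 (O(not m -> b)) is O(not b -> m), and O(not b) is already established, so O(m).
Premises 1, 2, 3, 8, 9, 13 do not contribute to this derivation.
So O(m) holds, i.e. F(not m). The claim follows.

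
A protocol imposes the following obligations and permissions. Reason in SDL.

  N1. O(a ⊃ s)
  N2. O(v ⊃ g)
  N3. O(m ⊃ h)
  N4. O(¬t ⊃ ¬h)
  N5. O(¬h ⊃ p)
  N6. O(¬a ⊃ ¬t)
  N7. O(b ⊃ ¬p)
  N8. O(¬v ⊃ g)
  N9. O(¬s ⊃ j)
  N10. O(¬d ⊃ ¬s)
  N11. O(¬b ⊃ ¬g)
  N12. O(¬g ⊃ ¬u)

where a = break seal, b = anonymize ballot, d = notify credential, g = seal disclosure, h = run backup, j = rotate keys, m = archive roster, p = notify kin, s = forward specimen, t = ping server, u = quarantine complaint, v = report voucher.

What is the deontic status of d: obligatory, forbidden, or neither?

By case analysis on v: premise 2 gives O(v ⊃ g) and premise 8 gives O(¬v ⊃ g), so O(g) either way.
The contrapositive of premise 11 (O(¬b ⊃ ¬g)) is O(g ⊃ b), and O(g) is already established, so O(b).
With premise 7, O(b ⊃ ¬p), the K-axiom yields O(¬p).
Premise 5 is O(¬h ⊃ p); contrapositively O(¬p ⊃ h). Since O(¬p) holds, K gives O(h).
The contrapositive of premise 4 (O(¬t ⊃ ¬h)) is O(h ⊃ t), and O(h) is already established, so O(t).
Premise 6, O(¬a ⊃ ¬t), contraposes to O(t ⊃ a); with O(t) we get O(a).
From O(a) and premise 1, O(a ⊃ s), we obtain O(s).
Premise 10, O(¬d ⊃ ¬s), contraposes to O(s ⊃ d); with O(s) we get O(d).
Premises 3, 9, 12 do not contribute to this derivation.
Hence d is obligatory.

Obligatory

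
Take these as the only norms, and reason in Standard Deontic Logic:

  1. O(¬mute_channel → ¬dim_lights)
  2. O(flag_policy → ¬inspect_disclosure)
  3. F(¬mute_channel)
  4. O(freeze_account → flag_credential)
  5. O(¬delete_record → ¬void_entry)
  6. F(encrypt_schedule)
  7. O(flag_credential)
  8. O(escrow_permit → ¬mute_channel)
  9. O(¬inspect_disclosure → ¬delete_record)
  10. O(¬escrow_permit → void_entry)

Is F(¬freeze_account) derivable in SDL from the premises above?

No

Premise 4 is O(freeze_account → flag_credential); even if O(flag_credential) held, inferring O(freeze_account) would be affirming the consequent — invalid.
No other premise forces O(freeze_account). An ideal world satisfying every premise can still have ¬freeze_account true, so F(¬freeze_account) is not derivable.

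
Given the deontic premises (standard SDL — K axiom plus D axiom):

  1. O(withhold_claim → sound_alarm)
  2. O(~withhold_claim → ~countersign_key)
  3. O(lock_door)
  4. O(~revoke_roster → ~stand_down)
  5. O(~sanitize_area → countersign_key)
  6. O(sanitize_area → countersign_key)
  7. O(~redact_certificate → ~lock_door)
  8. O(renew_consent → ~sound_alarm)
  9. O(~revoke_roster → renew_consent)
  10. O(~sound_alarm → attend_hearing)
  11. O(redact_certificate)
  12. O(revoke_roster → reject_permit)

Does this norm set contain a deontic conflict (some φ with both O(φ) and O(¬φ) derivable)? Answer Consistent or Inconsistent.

Premise 7 is O(~redact_certificate → ~lock_door), but O(~redact_certificate) is not derivable from the premises, so it does not yield O(~lock_door).
So O(~lock_door) is not derivable, and the apparent clash with O(lock_door) does not arise.
A world satisfying every obligation exists (e.g. attend_hearing=false, countersign_key=true, lock_door=true, redact_certificate=true, reject_permit=true, renew_consent=false, revoke_roster=true, sanitize_area=false, sound_alarm=true, stand_down=false, withhold_claim=true); no atom is both obligatory and forbidden, so the set is consistent.

Consistent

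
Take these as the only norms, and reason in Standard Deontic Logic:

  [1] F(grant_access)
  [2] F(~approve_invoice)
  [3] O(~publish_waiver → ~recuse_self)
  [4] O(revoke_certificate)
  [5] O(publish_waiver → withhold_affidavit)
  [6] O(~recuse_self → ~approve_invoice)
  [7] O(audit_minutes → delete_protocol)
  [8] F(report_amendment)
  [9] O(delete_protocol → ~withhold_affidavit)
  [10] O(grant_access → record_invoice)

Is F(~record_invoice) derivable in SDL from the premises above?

Premise 10 is O(grant_access → record_invoice), but O(grant_access) is not derivable from the premises, so it does not yield O(record_invoice).
No other premise forces O(record_invoice). An ideal world satisfying every premise can still have ~record_invoice true, so F(~record_invoice) is not derivable.

No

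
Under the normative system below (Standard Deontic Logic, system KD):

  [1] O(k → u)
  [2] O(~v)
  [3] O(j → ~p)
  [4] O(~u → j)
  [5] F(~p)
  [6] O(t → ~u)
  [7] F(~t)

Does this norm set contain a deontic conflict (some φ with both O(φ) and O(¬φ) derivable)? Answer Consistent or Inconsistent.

Inconsistent

Premise 5 is F(~p), i.e. O(p).
The contrapositive of premise 3 (O(j → ~p)) is O(p → ~j), and O(p) is already established, so O(~j).
Premise 4, O(~u → j), contraposes to O(~j → u); with O(~j) we get O(u).
The contrapositive of premise 6 (O(t → ~u)) is O(u → ~t), and O(u) is already established, so O(~t).
But premise 7, F(~t), means O(t).
We now have both O(~t) and O(t) — t is simultaneously obligatory and forbidden, violating the D-axiom.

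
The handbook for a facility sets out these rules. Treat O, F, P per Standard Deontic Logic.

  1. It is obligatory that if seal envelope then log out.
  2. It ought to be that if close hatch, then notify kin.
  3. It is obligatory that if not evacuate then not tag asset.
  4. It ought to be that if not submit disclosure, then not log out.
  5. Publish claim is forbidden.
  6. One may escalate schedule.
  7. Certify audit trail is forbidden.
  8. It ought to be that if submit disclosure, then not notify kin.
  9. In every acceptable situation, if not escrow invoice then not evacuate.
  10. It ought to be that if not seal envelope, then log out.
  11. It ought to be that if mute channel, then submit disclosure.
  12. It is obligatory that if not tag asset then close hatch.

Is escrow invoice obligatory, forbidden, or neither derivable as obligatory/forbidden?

Obligatory

Premises 1 and 10 cover both cases: O(seal_envelope → log_out) and O(¬seal_envelope → log_out). Since seal_envelope ∨ ¬seal_envelope is a tautology, O(log_out) follows.
The contrapositive of premise 4 (O(¬submit_disclosure → ¬log_out)) is O(log_out → submit_disclosure), and O(log_out) is already established, so O(submit_disclosure).
With premise 8, O(submit_disclosure → ¬notify_kin), the K-axiom yields O(¬notify_kin).
Premise 2 is O(close_hatch → notify_kin); contrapositively O(¬notify_kin → ¬close_hatch). Since O(¬notify_kin) holds, K gives O(¬close_hatch).
The contrapositive of premise 12 (O(¬tag_asset → close_hatch)) is O(¬close_hatch → tag_asset), and O(¬close_hatch) is already established, so O(tag_asset).
Premise 3, O(¬evacuate → ¬tag_asset), contraposes to O(tag_asset → evacuate); with O(tag_asset) we get O(evacuate).
Premise 9, O(¬escrow_invoice → ¬evacuate), contraposes to O(evacuate → escrow_invoice); with O(evacuate) we get O(escrow_invoice).
Premises 5, 6, 7, 11 do not contribute to this derivation.
Hence escrow_invoice is obligatory.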